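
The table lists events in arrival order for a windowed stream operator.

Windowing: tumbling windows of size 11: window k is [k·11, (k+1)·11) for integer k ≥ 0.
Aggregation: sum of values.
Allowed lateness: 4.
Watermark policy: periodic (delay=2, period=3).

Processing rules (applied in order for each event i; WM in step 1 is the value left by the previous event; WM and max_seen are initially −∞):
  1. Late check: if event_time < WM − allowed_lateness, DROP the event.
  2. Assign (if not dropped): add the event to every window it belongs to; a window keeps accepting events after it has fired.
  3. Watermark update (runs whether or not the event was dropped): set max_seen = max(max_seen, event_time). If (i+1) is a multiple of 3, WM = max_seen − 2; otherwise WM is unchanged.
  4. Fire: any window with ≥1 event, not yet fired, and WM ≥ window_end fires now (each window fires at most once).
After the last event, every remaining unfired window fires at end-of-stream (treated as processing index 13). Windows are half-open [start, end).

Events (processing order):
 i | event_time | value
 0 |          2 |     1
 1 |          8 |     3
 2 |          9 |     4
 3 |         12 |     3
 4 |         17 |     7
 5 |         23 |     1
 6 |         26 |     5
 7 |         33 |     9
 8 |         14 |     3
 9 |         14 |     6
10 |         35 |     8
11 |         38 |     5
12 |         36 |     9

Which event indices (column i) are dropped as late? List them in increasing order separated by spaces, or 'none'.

i=0 t=2 v=1: → [0,11); WM=−∞
i=1 t=8 v=3: → [0,11); WM=−∞
i=2 t=9 v=4: → [0,11); WM=7
i=3 t=12 v=3: → [11,22); WM=7
i=4 t=17 v=7: → [11,22); WM=7
i=5 t=23 v=1: → [22,33); WM=21; [0,11) fires=8
i=6 t=26 v=5: → [22,33); WM=21
i=7 t=33 v=9: → [33,44); WM=21
i=8 t=14 v=3: DROP (t<21-4); WM=31; [11,22) fires=10
i=9 t=14 v=6: DROP (t<31-4); WM=31
i=10 t=35 v=8: → [33,44); WM=31
i=11 t=38 v=5: → [33,44); WM=36; [22,33) fires=6
i=12 t=36 v=9: → [33,44); WM=36

8 9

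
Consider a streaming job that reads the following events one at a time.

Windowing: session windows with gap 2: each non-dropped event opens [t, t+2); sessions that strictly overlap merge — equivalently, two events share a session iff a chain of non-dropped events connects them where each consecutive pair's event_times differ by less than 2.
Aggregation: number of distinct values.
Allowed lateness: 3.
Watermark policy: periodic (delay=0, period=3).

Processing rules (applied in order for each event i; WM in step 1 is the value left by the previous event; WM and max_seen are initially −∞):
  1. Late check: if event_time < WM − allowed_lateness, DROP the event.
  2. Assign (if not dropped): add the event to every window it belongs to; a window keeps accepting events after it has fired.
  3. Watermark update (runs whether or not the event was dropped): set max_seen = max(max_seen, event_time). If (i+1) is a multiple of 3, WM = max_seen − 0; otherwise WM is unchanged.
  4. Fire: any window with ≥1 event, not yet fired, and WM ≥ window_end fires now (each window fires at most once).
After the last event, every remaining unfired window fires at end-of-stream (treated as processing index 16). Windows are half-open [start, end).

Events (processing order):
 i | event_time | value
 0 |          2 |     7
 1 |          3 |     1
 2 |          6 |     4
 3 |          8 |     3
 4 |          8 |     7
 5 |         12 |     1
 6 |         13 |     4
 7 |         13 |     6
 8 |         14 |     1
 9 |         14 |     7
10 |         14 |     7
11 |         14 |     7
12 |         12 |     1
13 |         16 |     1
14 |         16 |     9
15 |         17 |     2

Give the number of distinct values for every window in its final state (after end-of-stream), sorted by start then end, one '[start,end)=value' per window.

i=0 t=2 v=7: → [2,4); WM=−∞
i=1 t=3 v=1: → [2,5); WM=−∞
i=2 t=6 v=4: → [6,8); WM=6
i=3 t=8 v=3: → [8,10); WM=6
i=4 t=8 v=7: → [8,10); WM=6
i=5 t=12 v=1: → [12,14); WM=12
i=6 t=13 v=4: → [12,15); WM=12
i=7 t=13 v=6: → [12,15); WM=12
i=8 t=14 v=1: → [12,16); WM=14
i=9 t=14 v=7: → [12,16); WM=14
i=10 t=14 v=7: → [12,16); WM=14
i=11 t=14 v=7: → [12,16); WM=14
i=12 t=12 v=1: → [12,16); WM=14
i=13 t=16 v=1: → [16,18); WM=14
i=14 t=16 v=9: → [16,18); WM=16
i=15 t=17 v=2: → [16,19); WM=16

[2,5)=2 [6,8)=1 [8,10)=2 [12,16)=4 [16,19)=3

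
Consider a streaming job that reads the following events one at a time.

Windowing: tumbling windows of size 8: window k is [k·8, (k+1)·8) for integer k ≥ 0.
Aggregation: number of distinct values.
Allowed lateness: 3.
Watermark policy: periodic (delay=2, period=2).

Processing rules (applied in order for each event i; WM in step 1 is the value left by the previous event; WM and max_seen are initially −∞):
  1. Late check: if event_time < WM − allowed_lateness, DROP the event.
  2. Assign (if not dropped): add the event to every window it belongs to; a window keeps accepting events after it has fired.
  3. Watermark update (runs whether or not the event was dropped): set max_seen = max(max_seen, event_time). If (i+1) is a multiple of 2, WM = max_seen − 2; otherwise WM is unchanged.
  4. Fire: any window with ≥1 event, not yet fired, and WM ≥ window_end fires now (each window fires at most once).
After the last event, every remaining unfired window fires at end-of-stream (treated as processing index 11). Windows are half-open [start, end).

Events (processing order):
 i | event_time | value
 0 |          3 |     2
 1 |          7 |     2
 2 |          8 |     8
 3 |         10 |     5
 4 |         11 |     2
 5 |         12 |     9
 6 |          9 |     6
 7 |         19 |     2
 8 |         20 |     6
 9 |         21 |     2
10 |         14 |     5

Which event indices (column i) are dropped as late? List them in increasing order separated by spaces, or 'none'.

10

i=0 t=3 v=2: → [0,8); WM=−∞
i=1 t=7 v=2: → [0,8); WM=5
i=2 t=8 v=8: → [8,16); WM=5
i=3 t=10 v=5: → [8,16); WM=8; [0,8) fires=1
i=4 t=11 v=2: → [8,16); WM=8
i=5 t=12 v=9: → [8,16); WM=10
i=6 t=9 v=6: → [8,16); WM=10
i=7 t=19 v=2: → [16,24); WM=17; [8,16) fires=5
i=8 t=20 v=6: → [16,24); WM=17
i=9 t=21 v=2: → [16,24); WM=19
i=10 t=14 v=5: DROP (t<19-3); WM=19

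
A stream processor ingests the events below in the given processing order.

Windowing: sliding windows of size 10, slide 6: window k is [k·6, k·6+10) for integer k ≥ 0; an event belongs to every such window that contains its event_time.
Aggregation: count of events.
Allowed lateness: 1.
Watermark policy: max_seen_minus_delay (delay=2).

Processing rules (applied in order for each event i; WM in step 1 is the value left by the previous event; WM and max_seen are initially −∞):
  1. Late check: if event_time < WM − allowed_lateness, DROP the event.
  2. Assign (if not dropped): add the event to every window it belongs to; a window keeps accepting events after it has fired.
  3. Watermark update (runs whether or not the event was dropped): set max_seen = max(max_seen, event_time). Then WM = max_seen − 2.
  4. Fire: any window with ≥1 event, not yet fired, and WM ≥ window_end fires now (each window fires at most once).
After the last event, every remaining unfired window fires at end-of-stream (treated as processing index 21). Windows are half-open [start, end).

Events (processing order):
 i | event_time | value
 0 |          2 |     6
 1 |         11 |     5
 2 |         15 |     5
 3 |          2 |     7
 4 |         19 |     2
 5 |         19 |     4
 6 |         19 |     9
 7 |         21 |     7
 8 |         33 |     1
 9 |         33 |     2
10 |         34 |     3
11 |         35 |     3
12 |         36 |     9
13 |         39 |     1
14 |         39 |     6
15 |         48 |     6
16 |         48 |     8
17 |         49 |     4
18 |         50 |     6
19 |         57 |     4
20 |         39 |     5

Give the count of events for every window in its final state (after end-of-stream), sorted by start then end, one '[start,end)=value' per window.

[0,10)=1 [6,16)=2 [12,22)=5 [18,28)=4 [24,34)=2 [30,40)=7 [36,46)=3 [42,52)=4 [48,58)=5 [54,64)=1

i=0 t=2 v=6: → [0,10); WM=0
i=1 t=11 v=5: → [6,16); WM=9
i=2 t=15 v=5: → [12,22),[6,16); WM=13; [0,10) fires=1
i=3 t=2 v=7: DROP (t<13-1); WM=13
i=4 t=19 v=2: → [18,28),[12,22); WM=17; [6,16) fires=2
i=5 t=19 v=4: → [18,28),[12,22); WM=17
i=6 t=19 v=9: → [18,28),[12,22); WM=17
i=7 t=21 v=7: → [18,28),[12,22); WM=19
i=8 t=33 v=1: → [30,40),[24,34); WM=31; [12,22) fires=5 [18,28) fires=4
i=9 t=33 v=2: → [30,40),[24,34); WM=31
i=10 t=34 v=3: → [30,40); WM=32
i=11 t=35 v=3: → [30,40); WM=33
i=12 t=36 v=9: → [36,46),[30,40); WM=34; [24,34) fires=2
i=13 t=39 v=1: → [36,46),[30,40); WM=37
i=14 t=39 v=6: → [36,46),[30,40); WM=37
i=15 t=48 v=6: → [48,58),[42,52); WM=46; [30,40) fires=7 [36,46) fires=3
i=16 t=48 v=8: → [48,58),[42,52); WM=46
i=17 t=49 v=4: → [48,58),[42,52); WM=47
i=18 t=50 v=6: → [48,58),[42,52); WM=48
i=19 t=57 v=4: → [54,64),[48,58); WM=55; [42,52) fires=4
i=20 t=39 v=5: DROP (t<55-1); WM=55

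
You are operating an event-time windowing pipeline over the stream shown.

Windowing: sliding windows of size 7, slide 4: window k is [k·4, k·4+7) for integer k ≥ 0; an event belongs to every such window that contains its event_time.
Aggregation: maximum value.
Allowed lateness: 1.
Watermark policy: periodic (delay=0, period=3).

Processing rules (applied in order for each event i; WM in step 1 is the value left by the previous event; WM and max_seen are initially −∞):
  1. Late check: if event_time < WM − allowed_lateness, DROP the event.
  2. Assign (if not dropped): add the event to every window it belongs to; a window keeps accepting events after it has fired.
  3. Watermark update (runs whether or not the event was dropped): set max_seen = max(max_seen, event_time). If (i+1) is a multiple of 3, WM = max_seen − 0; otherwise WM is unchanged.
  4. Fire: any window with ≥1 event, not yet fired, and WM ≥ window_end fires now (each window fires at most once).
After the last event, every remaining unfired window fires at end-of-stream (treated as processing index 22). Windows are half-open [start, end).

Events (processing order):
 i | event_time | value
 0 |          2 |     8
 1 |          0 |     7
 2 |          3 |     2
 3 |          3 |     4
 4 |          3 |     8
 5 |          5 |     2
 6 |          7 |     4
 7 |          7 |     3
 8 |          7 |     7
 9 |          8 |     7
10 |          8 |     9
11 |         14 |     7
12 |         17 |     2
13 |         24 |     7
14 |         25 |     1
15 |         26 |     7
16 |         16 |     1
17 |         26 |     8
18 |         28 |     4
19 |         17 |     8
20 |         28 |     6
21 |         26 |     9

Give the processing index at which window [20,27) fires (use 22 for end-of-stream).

i=0 t=2 v=8: → [0,7); WM=−∞
i=1 t=0 v=7: → [0,7); WM=−∞
i=2 t=3 v=2: → [0,7); WM=3
i=3 t=3 v=4: → [0,7); WM=3
i=4 t=3 v=8: → [0,7); WM=3
i=5 t=5 v=2: → [4,11),[0,7); WM=5
i=6 t=7 v=4: → [4,11); WM=5
i=7 t=7 v=3: → [4,11); WM=5
i=8 t=7 v=7: → [4,11); WM=7; [0,7) fires=8
i=9 t=8 v=7: → [8,15),[4,11); WM=7
i=10 t=8 v=9: → [8,15),[4,11); WM=7
i=11 t=14 v=7: → [12,19),[8,15); WM=14; [4,11) fires=9
i=12 t=17 v=2: → [16,23),[12,19); WM=14
i=13 t=24 v=7: → [24,31),[20,27); WM=14
i=14 t=25 v=1: → [24,31),[20,27); WM=25; [8,15) fires=9 [12,19) fires=7 [16,23) fires=2
i=15 t=26 v=7: → [24,31),[20,27); WM=25
i=16 t=16 v=1: DROP (t<25-1); WM=25
i=17 t=26 v=8: → [24,31),[20,27); WM=26
i=18 t=28 v=4: → [28,35),[24,31); WM=26
i=19 t=17 v=8: DROP (t<26-1); WM=26
i=20 t=28 v=6: → [28,35),[24,31); WM=28; [20,27) fires=8
i=21 t=26 v=9: DROP (t<28-1); WM=28

20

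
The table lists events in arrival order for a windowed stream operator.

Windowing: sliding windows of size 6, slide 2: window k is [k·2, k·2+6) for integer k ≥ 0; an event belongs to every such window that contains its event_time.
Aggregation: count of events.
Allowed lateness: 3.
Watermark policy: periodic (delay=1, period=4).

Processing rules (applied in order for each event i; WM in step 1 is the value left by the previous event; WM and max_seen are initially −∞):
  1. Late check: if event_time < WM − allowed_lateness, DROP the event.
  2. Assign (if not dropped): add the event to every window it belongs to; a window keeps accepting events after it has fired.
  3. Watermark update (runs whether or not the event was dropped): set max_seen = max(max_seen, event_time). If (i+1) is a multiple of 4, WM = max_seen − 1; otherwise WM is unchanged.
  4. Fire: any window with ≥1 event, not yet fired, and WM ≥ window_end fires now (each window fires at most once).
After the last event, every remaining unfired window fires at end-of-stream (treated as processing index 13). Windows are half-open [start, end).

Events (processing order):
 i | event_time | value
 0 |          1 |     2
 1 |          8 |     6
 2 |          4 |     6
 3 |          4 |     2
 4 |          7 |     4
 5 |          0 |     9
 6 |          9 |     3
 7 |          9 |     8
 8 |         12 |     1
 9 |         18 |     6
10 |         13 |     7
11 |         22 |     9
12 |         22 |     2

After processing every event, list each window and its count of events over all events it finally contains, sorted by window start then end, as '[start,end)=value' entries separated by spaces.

[0,6)=3 [2,8)=3 [4,10)=6 [6,12)=4 [8,14)=5 [10,16)=2 [12,18)=2 [14,20)=1 [16,22)=1 [18,24)=3 [20,26)=2 [22,28)=2

i=0 t=1 v=2: → [0,6); WM=−∞
i=1 t=8 v=6: → [8,14),[6,12),[4,10); WM=−∞
i=2 t=4 v=6: → [4,10),[2,8),[0,6); WM=−∞
i=3 t=4 v=2: → [4,10),[2,8),[0,6); WM=7; [0,6) fires=3
i=4 t=7 v=4: → [6,12),[4,10),[2,8); WM=7
i=5 t=0 v=9: DROP (t<7-3); WM=7
i=6 t=9 v=3: → [8,14),[6,12),[4,10); WM=7
i=7 t=9 v=8: → [8,14),[6,12),[4,10); WM=8; [2,8) fires=3
i=8 t=12 v=1: → [12,18),[10,16),[8,14); WM=8
i=9 t=18 v=6: → [18,24),[16,22),[14,20); WM=8
i=10 t=13 v=7: → [12,18),[10,16),[8,14); WM=8
i=11 t=22 v=9: → [22,28),[20,26),[18,24); WM=21; [4,10) fires=6 [6,12) fires=4 [8,14) fires=5 [10,16) fires=2 [12,18) fires=2 [14,20) fires=1
i=12 t=22 v=2: → [22,28),[20,26),[18,24); WM=21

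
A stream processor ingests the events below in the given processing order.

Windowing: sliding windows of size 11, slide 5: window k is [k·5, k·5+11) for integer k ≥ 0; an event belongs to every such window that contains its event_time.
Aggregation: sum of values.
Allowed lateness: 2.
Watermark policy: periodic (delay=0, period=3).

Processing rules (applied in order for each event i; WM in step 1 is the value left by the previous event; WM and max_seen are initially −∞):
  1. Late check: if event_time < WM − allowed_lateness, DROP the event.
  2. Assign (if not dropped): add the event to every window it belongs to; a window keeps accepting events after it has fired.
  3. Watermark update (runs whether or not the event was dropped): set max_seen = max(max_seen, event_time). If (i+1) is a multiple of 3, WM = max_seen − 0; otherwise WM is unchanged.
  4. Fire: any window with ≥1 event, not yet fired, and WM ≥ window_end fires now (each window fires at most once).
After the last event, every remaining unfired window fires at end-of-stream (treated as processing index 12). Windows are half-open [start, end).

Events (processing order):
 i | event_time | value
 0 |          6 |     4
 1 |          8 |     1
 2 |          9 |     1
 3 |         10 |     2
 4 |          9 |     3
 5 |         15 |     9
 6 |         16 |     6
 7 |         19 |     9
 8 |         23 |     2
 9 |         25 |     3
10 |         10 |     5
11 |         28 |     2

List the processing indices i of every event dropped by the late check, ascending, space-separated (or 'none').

i=0 t=6 v=4: → [5,16),[0,11); WM=−∞
i=1 t=8 v=1: → [5,16),[0,11); WM=−∞
i=2 t=9 v=1: → [5,16),[0,11); WM=9
i=3 t=10 v=2: → [10,21),[5,16),[0,11); WM=9
i=4 t=9 v=3: → [5,16),[0,11); WM=9
i=5 t=15 v=9: → [15,26),[10,21),[5,16); WM=15; [0,11) fires=11
i=6 t=16 v=6: → [15,26),[10,21); WM=15
i=7 t=19 v=9: → [15,26),[10,21); WM=15
i=8 t=23 v=2: → [20,31),[15,26); WM=23; [5,16) fires=20 [10,21) fires=26
i=9 t=25 v=3: → [25,36),[20,31),[15,26); WM=23
i=10 t=10 v=5: DROP (t<23-2); WM=23
i=11 t=28 v=2: → [25,36),[20,31); WM=28; [15,26) fires=29

10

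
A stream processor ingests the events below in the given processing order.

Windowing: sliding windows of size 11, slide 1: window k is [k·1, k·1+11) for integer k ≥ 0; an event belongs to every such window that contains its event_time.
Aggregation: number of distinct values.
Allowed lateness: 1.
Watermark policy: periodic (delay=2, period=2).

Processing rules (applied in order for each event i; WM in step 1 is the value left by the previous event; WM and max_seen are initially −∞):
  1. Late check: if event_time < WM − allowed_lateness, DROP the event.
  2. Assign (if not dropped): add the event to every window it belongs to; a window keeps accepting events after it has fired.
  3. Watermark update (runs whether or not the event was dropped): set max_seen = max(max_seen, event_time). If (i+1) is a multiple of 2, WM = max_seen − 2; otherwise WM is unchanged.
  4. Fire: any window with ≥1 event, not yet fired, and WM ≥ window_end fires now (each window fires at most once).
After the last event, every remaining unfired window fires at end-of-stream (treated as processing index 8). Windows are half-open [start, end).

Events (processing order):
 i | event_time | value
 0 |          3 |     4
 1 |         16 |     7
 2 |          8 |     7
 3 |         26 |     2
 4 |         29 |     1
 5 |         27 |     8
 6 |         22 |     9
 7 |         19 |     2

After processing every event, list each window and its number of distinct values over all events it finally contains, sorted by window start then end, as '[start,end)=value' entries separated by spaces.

[0,11)=1 [1,12)=1 [2,13)=1 [3,14)=1 [6,17)=1 [7,18)=1 [8,19)=1 [9,20)=1 [10,21)=1 [11,22)=1 [12,23)=1 [13,24)=1 [14,25)=1 [15,26)=1 [16,27)=2 [17,28)=2 [18,29)=2 [19,30)=3 [20,31)=3 [21,32)=3 [22,33)=3 [23,34)=3 [24,35)=3 [25,36)=3 [26,37)=3 [27,38)=2 [28,39)=1 [29,40)=1

i=0 t=3 v=4: → [3,14),[2,13),[1,12),[0,11); WM=−∞
i=1 t=16 v=7: → [16,27),[15,26),[14,25),[13,24),[12,23),[11,22),[10,21),[9,20),[8,19),[7,18),[6,17); WM=14; [0,11) fires=1 [1,12) fires=1 [2,13) fires=1 [3,14) fires=1
i=2 t=8 v=7: DROP (t<14-1); WM=14
i=3 t=26 v=2: → [26,37),[25,36),[24,35),[23,34),[22,33),[21,32),[20,31),[19,30),[18,29),[17,28),[16,27); WM=24; [6,17) fires=1 [7,18) fires=1 [8,19) fires=1 [9,20) fires=1 [10,21) fires=1 [11,22) fires=1 [12,23) fires=1 [13,24) fires=1
i=4 t=29 v=1: → [29,40),[28,39),[27,38),[26,37),[25,36),[24,35),[23,34),[22,33),[21,32),[20,31),[19,30); WM=24
i=5 t=27 v=8: → [27,38),[26,37),[25,36),[24,35),[23,34),[22,33),[21,32),[20,31),[19,30),[18,29),[17,28); WM=27; [14,25) fires=1 [15,26) fires=1 [16,27) fires=2
i=6 t=22 v=9: DROP (t<27-1); WM=27
i=7 t=19 v=2: DROP (t<27-1); WM=27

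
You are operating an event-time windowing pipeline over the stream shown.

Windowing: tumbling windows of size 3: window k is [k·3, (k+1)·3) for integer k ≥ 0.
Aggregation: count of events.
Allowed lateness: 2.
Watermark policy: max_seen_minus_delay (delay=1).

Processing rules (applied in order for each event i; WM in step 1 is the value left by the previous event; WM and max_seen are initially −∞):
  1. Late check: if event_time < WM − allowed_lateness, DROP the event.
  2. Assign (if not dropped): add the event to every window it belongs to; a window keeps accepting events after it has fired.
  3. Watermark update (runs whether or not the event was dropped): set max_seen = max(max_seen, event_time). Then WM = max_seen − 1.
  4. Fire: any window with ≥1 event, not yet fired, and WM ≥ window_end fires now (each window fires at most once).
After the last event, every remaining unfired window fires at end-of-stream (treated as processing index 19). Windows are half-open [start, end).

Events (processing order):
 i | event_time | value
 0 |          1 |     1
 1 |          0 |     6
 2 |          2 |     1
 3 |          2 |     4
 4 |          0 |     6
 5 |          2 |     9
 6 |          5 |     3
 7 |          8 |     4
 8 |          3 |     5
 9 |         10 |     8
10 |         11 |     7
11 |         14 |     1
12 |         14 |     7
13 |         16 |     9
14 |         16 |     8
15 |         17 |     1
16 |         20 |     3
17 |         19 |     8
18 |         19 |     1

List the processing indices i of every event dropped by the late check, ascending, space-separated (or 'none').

8

i=0 t=1 v=1: → [0,3); WM=0
i=1 t=0 v=6: → [0,3); WM=0
i=2 t=2 v=1: → [0,3); WM=1
i=3 t=2 v=4: → [0,3); WM=1
i=4 t=0 v=6: → [0,3); WM=1
i=5 t=2 v=9: → [0,3); WM=1
i=6 t=5 v=3: → [3,6); WM=4; [0,3) fires=6
i=7 t=8 v=4: → [6,9); WM=7; [3,6) fires=1
i=8 t=3 v=5: DROP (t<7-2); WM=7
i=9 t=10 v=8: → [9,12); WM=9; [6,9) fires=1
i=10 t=11 v=7: → [9,12); WM=10
i=11 t=14 v=1: → [12,15); WM=13; [9,12) fires=2
i=12 t=14 v=7: → [12,15); WM=13
i=13 t=16 v=9: → [15,18); WM=15; [12,15) fires=2
i=14 t=16 v=8: → [15,18); WM=15
i=15 t=17 v=1: → [15,18); WM=16
i=16 t=20 v=3: → [18,21); WM=19; [15,18) fires=3
i=17 t=19 v=8: → [18,21); WM=19
i=18 t=19 v=1: → [18,21); WM=19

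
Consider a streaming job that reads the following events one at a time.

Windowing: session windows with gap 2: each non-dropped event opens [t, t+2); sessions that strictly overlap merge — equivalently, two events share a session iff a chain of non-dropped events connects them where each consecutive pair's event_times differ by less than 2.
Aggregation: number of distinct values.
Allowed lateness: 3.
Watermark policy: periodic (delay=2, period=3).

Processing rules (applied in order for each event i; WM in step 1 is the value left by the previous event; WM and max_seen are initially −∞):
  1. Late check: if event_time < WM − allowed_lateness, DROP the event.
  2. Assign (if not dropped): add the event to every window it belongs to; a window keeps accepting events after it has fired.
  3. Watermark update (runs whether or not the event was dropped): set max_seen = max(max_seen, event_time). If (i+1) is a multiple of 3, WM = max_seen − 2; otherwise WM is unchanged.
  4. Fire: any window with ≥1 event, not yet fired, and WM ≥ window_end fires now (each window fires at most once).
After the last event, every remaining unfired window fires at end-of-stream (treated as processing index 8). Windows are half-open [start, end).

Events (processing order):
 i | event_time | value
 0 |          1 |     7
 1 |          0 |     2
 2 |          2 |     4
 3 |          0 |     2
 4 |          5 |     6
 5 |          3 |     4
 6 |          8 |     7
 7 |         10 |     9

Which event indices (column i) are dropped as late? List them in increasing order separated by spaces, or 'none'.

i=0 t=1 v=7: → [1,3); WM=−∞
i=1 t=0 v=2: → [0,3); WM=−∞
i=2 t=2 v=4: → [0,4); WM=0
i=3 t=0 v=2: → [0,4); WM=0
i=4 t=5 v=6: → [5,7); WM=0
i=5 t=3 v=4: → [0,5); WM=3
i=6 t=8 v=7: → [8,10); WM=3
i=7 t=10 v=9: → [10,12); WM=3

none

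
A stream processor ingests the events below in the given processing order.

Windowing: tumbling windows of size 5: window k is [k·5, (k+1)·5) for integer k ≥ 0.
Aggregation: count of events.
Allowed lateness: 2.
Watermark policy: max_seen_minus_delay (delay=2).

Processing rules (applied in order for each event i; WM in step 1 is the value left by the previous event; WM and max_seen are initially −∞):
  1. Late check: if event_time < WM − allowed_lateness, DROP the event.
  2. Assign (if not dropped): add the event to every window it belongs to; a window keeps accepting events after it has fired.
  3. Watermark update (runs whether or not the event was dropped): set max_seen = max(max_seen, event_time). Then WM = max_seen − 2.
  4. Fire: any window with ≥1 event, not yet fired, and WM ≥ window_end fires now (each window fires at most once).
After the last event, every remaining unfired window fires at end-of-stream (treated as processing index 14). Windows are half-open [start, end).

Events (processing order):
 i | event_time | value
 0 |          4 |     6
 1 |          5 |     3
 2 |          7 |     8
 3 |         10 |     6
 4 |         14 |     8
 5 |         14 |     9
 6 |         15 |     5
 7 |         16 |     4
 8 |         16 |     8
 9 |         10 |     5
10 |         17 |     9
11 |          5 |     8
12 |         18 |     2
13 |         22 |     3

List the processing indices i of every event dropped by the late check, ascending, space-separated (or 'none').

i=0 t=4 v=6: → [0,5); WM=2
i=1 t=5 v=3: → [5,10); WM=3
i=2 t=7 v=8: → [5,10); WM=5; [0,5) fires=1
i=3 t=10 v=6: → [10,15); WM=8
i=4 t=14 v=8: → [10,15); WM=12; [5,10) fires=2
i=5 t=14 v=9: → [10,15); WM=12
i=6 t=15 v=5: → [15,20); WM=13
i=7 t=16 v=4: → [15,20); WM=14
i=8 t=16 v=8: → [15,20); WM=14
i=9 t=10 v=5: DROP (t<14-2); WM=14
i=10 t=17 v=9: → [15,20); WM=15; [10,15) fires=3
i=11 t=5 v=8: DROP (t<15-2); WM=15
i=12 t=18 v=2: → [15,20); WM=16
i=13 t=22 v=3: → [20,25); WM=20; [15,20) fires=5

9 11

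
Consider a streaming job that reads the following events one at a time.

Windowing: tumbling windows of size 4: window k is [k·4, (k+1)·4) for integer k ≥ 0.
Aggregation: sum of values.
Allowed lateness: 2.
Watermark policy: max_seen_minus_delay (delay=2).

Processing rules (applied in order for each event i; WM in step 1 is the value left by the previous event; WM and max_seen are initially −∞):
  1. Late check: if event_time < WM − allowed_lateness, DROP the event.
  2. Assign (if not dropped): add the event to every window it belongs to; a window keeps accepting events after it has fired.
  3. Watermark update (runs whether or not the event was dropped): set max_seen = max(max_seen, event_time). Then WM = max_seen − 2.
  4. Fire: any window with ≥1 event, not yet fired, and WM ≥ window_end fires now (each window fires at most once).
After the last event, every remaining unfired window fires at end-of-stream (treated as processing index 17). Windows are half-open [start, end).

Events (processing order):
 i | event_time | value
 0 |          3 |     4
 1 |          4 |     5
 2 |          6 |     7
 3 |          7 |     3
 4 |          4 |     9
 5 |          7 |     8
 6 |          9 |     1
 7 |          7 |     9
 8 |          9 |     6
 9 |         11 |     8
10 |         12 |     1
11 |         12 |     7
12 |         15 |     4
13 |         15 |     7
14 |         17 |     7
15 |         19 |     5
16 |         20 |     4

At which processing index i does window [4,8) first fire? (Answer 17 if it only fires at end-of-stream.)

i=0 t=3 v=4: → [0,4); WM=1
i=1 t=4 v=5: → [4,8); WM=2
i=2 t=6 v=7: → [4,8); WM=4; [0,4) fires=4
i=3 t=7 v=3: → [4,8); WM=5
i=4 t=4 v=9: → [4,8); WM=5
i=5 t=7 v=8: → [4,8); WM=5
i=6 t=9 v=1: → [8,12); WM=7
i=7 t=7 v=9: → [4,8); WM=7
i=8 t=9 v=6: → [8,12); WM=7
i=9 t=11 v=8: → [8,12); WM=9; [4,8) fires=41
i=10 t=12 v=1: → [12,16); WM=10
i=11 t=12 v=7: → [12,16); WM=10
i=12 t=15 v=4: → [12,16); WM=13; [8,12) fires=15
i=13 t=15 v=7: → [12,16); WM=13
i=14 t=17 v=7: → [16,20); WM=15
i=15 t=19 v=5: → [16,20); WM=17; [12,16) fires=19
i=16 t=20 v=4: → [20,24); WM=18

9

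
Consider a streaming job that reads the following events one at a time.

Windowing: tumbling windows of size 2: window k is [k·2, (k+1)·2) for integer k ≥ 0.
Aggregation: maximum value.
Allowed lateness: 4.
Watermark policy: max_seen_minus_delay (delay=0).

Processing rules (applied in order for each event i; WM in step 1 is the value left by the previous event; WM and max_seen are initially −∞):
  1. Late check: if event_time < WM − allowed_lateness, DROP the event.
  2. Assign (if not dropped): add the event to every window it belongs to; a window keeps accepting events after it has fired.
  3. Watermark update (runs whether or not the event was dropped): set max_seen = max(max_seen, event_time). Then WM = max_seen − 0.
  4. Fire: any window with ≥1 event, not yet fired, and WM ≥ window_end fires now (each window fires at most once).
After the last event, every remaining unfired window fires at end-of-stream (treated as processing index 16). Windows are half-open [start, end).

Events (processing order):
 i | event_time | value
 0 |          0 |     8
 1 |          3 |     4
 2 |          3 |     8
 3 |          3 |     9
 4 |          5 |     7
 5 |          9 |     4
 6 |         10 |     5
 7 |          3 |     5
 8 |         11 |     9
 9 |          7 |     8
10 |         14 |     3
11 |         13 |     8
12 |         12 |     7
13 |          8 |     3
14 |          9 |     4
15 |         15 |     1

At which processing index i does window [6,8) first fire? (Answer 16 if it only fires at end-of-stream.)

i=0 t=0 v=8: → [0,2); WM=0
i=1 t=3 v=4: → [2,4); WM=3; [0,2) fires=8
i=2 t=3 v=8: → [2,4); WM=3
i=3 t=3 v=9: → [2,4); WM=3
i=4 t=5 v=7: → [4,6); WM=5; [2,4) fires=9
i=5 t=9 v=4: → [8,10); WM=9; [4,6) fires=7
i=6 t=10 v=5: → [10,12); WM=10; [8,10) fires=4
i=7 t=3 v=5: DROP (t<10-4); WM=10
i=8 t=11 v=9: → [10,12); WM=11
i=9 t=7 v=8: → [6,8); WM=11; [6,8) fires=8
i=10 t=14 v=3: → [14,16); WM=14; [10,12) fires=9
i=11 t=13 v=8: → [12,14); WM=14; [12,14) fires=8
i=12 t=12 v=7: → [12,14); WM=14
i=13 t=8 v=3: DROP (t<14-4); WM=14
i=14 t=9 v=4: DROP (t<14-4); WM=14
i=15 t=15 v=1: → [14,16); WM=15

9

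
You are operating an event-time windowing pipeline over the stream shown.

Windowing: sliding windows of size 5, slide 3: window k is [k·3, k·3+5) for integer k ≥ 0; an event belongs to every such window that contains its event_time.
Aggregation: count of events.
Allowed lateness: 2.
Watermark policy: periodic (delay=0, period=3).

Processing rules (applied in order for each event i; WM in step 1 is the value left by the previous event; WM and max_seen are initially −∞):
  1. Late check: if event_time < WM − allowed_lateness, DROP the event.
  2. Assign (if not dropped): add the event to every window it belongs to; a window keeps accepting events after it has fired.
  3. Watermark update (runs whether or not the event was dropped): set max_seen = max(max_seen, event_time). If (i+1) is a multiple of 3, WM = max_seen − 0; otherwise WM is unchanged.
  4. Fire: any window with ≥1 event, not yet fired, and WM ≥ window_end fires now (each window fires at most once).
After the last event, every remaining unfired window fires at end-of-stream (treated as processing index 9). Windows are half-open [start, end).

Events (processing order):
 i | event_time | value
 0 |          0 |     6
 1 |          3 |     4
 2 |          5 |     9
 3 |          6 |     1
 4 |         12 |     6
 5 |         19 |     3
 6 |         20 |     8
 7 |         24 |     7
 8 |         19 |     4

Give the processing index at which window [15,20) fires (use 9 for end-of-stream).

8

i=0 t=0 v=6: → [0,5); WM=−∞
i=1 t=3 v=4: → [3,8),[0,5); WM=−∞
i=2 t=5 v=9: → [3,8); WM=5; [0,5) fires=2
i=3 t=6 v=1: → [6,11),[3,8); WM=5
i=4 t=12 v=6: → [12,17),[9,14); WM=5
i=5 t=19 v=3: → [18,23),[15,20); WM=19; [3,8) fires=3 [6,11) fires=1 [9,14) fires=1 [12,17) fires=1
i=6 t=20 v=8: → [18,23); WM=19
i=7 t=24 v=7: → [24,29),[21,26); WM=19
i=8 t=19 v=4: → [18,23),[15,20); WM=24; [15,20) fires=2 [18,23) fires=3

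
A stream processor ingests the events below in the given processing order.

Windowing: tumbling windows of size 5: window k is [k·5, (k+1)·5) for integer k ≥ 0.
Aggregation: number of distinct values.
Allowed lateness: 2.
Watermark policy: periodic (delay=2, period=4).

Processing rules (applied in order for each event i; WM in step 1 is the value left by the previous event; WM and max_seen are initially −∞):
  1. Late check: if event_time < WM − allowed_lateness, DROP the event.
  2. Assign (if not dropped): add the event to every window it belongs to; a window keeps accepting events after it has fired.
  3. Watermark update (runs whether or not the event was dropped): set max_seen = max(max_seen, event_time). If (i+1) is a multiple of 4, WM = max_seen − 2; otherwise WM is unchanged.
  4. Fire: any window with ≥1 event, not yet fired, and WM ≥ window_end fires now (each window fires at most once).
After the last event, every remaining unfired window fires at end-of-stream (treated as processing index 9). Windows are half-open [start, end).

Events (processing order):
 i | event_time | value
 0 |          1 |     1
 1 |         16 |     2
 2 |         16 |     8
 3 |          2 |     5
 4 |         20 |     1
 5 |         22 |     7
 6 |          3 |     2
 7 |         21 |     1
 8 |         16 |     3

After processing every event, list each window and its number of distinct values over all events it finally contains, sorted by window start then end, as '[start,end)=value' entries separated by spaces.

[0,5)=2 [15,20)=2 [20,25)=2

i=0 t=1 v=1: → [0,5); WM=−∞
i=1 t=16 v=2: → [15,20); WM=−∞
i=2 t=16 v=8: → [15,20); WM=−∞
i=3 t=2 v=5: → [0,5); WM=14; [0,5) fires=2
i=4 t=20 v=1: → [20,25); WM=14
i=5 t=22 v=7: → [20,25); WM=14
i=6 t=3 v=2: DROP (t<14-2); WM=14
i=7 t=21 v=1: → [20,25); WM=20; [15,20) fires=2
i=8 t=16 v=3: DROP (t<20-2); WM=20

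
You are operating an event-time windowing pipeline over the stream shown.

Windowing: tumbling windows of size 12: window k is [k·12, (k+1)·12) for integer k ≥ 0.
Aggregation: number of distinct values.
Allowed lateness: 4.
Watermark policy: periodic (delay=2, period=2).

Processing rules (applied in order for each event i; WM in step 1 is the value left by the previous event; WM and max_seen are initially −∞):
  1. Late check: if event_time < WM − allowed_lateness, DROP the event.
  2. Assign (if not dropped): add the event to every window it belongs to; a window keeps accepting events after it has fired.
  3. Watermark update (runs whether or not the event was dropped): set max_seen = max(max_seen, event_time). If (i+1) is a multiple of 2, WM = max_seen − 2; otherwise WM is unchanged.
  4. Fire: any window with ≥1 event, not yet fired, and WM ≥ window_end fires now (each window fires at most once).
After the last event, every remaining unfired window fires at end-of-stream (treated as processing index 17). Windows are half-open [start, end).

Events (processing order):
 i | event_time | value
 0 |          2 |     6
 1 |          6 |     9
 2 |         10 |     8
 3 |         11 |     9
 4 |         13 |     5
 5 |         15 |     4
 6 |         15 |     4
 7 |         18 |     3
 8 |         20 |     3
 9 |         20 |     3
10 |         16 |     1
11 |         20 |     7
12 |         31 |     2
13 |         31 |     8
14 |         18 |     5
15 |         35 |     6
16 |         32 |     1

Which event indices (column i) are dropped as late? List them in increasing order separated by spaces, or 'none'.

14

i=0 t=2 v=6: → [0,12); WM=−∞
i=1 t=6 v=9: → [0,12); WM=4
i=2 t=10 v=8: → [0,12); WM=4
i=3 t=11 v=9: → [0,12); WM=9
i=4 t=13 v=5: → [12,24); WM=9
i=5 t=15 v=4: → [12,24); WM=13; [0,12) fires=3
i=6 t=15 v=4: → [12,24); WM=13
i=7 t=18 v=3: → [12,24); WM=16
i=8 t=20 v=3: → [12,24); WM=16
i=9 t=20 v=3: → [12,24); WM=18
i=10 t=16 v=1: → [12,24); WM=18
i=11 t=20 v=7: → [12,24); WM=18
i=12 t=31 v=2: → [24,36); WM=18
i=13 t=31 v=8: → [24,36); WM=29; [12,24) fires=5
i=14 t=18 v=5: DROP (t<29-4); WM=29
i=15 t=35 v=6: → [24,36); WM=33
i=16 t=32 v=1: → [24,36); WM=33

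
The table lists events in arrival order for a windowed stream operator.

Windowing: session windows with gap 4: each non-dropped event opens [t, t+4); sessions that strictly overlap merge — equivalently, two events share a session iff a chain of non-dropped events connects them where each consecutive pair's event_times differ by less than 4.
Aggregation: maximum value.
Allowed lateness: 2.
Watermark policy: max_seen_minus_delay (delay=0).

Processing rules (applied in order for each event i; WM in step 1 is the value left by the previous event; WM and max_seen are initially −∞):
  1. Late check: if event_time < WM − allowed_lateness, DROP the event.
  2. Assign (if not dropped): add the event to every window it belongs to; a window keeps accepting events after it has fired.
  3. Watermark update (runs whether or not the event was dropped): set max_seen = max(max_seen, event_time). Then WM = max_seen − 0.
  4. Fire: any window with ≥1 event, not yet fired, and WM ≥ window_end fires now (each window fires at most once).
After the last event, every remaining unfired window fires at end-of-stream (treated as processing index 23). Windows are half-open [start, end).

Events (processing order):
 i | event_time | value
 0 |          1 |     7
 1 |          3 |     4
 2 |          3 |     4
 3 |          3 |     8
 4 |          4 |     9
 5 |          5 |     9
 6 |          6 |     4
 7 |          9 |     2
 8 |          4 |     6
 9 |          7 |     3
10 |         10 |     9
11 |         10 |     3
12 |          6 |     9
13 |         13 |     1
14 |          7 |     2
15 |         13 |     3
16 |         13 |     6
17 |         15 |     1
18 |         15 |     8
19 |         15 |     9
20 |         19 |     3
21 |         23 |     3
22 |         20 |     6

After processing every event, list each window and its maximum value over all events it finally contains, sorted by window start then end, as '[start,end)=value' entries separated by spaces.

[1,19)=9 [19,23)=3 [23,27)=3

i=0 t=1 v=7: → [1,5); WM=1
i=1 t=3 v=4: → [1,7); WM=3
i=2 t=3 v=4: → [1,7); WM=3
i=3 t=3 v=8: → [1,7); WM=3
i=4 t=4 v=9: → [1,8); WM=4
i=5 t=5 v=9: → [1,9); WM=5
i=6 t=6 v=4: → [1,10); WM=6
i=7 t=9 v=2: → [1,13); WM=9
i=8 t=4 v=6: DROP (t<9-2); WM=9
i=9 t=7 v=3: → [1,13); WM=9
i=10 t=10 v=9: → [1,14); WM=10
i=11 t=10 v=3: → [1,14); WM=10
i=12 t=6 v=9: DROP (t<10-2); WM=10
i=13 t=13 v=1: → [1,17); WM=13
i=14 t=7 v=2: DROP (t<13-2); WM=13
i=15 t=13 v=3: → [1,17); WM=13
i=16 t=13 v=6: → [1,17); WM=13
i=17 t=15 v=1: → [1,19); WM=15
i=18 t=15 v=8: → [1,19); WM=15
i=19 t=15 v=9: → [1,19); WM=15
i=20 t=19 v=3: → [19,23); WM=19
i=21 t=23 v=3: → [23,27); WM=23
i=22 t=20 v=6: DROP (t<23-2); WM=23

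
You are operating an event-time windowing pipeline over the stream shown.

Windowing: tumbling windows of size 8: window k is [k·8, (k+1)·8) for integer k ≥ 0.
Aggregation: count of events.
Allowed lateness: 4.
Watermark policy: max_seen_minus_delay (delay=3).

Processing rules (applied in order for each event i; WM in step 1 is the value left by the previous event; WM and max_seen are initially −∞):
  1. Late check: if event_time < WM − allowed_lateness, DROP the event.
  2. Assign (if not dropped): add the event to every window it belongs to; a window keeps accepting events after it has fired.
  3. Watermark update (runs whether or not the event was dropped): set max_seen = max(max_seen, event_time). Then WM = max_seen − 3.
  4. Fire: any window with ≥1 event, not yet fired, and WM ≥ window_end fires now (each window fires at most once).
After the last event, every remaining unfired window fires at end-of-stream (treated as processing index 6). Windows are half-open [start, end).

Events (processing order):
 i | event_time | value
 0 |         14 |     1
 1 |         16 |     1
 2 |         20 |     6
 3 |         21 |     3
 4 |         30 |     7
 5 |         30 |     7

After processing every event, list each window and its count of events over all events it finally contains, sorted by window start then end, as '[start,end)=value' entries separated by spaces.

[8,16)=1 [16,24)=3 [24,32)=2

i=0 t=14 v=1: → [8,16); WM=11
i=1 t=16 v=1: → [16,24); WM=13
i=2 t=20 v=6: → [16,24); WM=17; [8,16) fires=1
i=3 t=21 v=3: → [16,24); WM=18
i=4 t=30 v=7: → [24,32); WM=27; [16,24) fires=3
i=5 t=30 v=7: → [24,32); WM=27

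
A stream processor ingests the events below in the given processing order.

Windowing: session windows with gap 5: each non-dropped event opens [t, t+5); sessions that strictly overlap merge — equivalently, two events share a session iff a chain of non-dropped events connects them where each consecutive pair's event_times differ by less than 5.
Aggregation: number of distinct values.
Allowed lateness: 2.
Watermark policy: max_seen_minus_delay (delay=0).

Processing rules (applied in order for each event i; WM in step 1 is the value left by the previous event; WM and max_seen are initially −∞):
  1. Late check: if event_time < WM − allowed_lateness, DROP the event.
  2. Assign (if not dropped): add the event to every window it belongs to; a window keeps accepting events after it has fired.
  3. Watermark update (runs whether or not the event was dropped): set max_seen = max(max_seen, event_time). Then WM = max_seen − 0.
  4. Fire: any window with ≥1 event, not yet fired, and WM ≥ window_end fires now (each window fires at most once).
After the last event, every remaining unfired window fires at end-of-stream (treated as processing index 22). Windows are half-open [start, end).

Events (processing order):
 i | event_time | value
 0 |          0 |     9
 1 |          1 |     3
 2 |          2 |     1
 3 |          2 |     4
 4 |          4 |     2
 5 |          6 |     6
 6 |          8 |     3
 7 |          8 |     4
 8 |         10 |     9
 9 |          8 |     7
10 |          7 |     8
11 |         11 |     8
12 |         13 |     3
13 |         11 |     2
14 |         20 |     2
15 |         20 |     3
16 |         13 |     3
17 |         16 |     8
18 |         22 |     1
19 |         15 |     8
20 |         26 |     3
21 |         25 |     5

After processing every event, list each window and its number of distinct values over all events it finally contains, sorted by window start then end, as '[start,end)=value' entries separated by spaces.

[0,18)=8 [20,31)=4

i=0 t=0 v=9: → [0,5); WM=0
i=1 t=1 v=3: → [0,6); WM=1
i=2 t=2 v=1: → [0,7); WM=2
i=3 t=2 v=4: → [0,7); WM=2
i=4 t=4 v=2: → [0,9); WM=4
i=5 t=6 v=6: → [0,11); WM=6
i=6 t=8 v=3: → [0,13); WM=8
i=7 t=8 v=4: → [0,13); WM=8
i=8 t=10 v=9: → [0,15); WM=10
i=9 t=8 v=7: → [0,15); WM=10
i=10 t=7 v=8: DROP (t<10-2); WM=10
i=11 t=11 v=8: → [0,16); WM=11
i=12 t=13 v=3: → [0,18); WM=13
i=13 t=11 v=2: → [0,18); WM=13
i=14 t=20 v=2: → [20,25); WM=20
i=15 t=20 v=3: → [20,25); WM=20
i=16 t=13 v=3: DROP (t<20-2); WM=20
i=17 t=16 v=8: DROP (t<20-2); WM=20
i=18 t=22 v=1: → [20,27); WM=22
i=19 t=15 v=8: DROP (t<22-2); WM=22
i=20 t=26 v=3: → [20,31); WM=26
i=21 t=25 v=5: → [20,31); WM=26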